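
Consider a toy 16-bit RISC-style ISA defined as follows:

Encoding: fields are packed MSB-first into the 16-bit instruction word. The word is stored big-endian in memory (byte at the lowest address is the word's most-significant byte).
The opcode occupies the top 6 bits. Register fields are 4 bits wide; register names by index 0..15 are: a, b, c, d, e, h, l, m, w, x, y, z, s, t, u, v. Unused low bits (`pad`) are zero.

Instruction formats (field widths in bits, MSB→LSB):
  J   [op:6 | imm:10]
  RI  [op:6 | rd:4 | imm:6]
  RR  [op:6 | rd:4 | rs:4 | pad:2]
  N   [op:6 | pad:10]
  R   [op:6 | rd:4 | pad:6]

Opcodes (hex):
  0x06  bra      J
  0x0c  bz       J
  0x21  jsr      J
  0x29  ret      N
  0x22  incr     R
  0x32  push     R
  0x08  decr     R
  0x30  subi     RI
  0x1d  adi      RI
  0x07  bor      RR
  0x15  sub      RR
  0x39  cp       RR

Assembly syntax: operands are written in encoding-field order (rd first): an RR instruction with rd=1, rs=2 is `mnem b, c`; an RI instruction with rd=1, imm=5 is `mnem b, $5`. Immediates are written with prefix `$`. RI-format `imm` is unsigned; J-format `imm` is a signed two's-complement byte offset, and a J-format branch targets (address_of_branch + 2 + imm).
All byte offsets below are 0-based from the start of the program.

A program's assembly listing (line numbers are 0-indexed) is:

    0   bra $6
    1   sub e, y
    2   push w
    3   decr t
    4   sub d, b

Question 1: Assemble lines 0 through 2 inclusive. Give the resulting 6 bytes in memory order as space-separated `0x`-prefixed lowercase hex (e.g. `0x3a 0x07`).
0. bra fields op=0x6:6|imm=6:10 → word 1806h → 18 06
1. sub fields op=0x15:6|rd=4:4|rs=10:4|pad=0:2 → word 5528h → 55 28
2. push fields op=0x32:6|rd=8:4|pad=0:6 → word ca00h → ca 00

0x18 0x06 0x55 0x28 0xca 0x00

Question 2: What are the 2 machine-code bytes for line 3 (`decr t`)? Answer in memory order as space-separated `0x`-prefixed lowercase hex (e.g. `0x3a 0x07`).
L3: decr op=0x8:6|rd=13:4|pad=0:6 ⇒ 0x2340 ⇒ big 23 40

0x23 0x40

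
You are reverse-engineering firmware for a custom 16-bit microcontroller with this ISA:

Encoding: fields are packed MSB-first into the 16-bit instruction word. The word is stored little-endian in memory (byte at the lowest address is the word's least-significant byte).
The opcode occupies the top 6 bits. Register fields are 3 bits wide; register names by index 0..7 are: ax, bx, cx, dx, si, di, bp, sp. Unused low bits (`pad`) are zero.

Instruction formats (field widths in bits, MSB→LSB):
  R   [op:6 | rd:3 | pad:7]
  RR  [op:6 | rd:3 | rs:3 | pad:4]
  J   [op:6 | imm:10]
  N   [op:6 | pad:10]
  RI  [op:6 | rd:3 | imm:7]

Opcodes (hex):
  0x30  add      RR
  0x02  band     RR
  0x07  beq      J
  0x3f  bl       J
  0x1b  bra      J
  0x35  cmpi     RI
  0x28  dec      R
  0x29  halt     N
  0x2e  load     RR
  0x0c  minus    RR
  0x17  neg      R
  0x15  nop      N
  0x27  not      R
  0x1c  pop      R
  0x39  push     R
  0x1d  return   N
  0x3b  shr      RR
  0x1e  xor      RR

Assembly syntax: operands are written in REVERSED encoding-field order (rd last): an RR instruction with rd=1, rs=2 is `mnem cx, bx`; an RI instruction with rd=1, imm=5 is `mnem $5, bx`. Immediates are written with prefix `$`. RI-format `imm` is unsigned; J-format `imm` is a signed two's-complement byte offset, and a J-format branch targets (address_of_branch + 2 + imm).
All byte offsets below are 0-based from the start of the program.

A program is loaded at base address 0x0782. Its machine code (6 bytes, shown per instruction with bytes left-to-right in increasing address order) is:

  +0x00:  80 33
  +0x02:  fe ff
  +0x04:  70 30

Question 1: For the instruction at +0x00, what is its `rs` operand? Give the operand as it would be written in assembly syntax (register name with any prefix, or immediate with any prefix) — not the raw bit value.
[00] 80 33 → 0x3380
  top 6b → 0xc → minus [RR]
  rd: (w>>7)&0x7=0x7 → sp
  rs: (w>>4)&0x7=0x0 → ax

ax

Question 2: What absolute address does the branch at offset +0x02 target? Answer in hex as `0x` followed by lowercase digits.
@+02  little-endian(fe ff) = 0xfffe
  opcode bits[15:10]=0x3f: bl/J
  [9:0] imm=1022 (s10→-2) = $-2
  target = base 0x0782 + off 0x02 + 2 + imm -2 = 0x0784

0x0784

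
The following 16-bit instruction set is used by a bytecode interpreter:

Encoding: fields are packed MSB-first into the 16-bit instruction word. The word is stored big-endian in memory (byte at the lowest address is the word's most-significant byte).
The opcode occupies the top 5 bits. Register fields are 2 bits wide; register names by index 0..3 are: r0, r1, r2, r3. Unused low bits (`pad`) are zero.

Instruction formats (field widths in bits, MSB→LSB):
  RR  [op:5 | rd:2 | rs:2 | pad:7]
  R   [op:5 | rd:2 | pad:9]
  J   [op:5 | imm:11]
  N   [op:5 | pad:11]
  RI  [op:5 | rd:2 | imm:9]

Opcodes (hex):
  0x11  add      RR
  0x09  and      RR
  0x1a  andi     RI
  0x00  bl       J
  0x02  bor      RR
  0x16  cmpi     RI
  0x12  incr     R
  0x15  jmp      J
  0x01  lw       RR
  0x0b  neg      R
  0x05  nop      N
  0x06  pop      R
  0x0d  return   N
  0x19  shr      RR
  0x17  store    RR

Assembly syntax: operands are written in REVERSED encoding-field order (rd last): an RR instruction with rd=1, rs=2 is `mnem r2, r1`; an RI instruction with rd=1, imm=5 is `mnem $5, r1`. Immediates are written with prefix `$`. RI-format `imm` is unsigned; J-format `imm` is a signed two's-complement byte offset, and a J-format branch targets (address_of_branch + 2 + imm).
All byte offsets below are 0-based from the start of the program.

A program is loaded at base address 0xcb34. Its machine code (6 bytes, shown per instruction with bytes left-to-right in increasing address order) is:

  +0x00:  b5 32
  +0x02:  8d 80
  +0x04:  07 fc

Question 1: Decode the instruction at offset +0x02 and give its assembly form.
[02] 8d 80 → 0x8d80
  opcode bits[15:11]=0x11: add/RR
  rd: (w>>9)&0x3=0x2 → r2
  rs: (w>>7)&0x3=0x3 → r3

add r3, r2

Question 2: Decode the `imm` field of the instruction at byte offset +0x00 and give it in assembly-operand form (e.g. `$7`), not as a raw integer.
[00] b5 32 → 0xb532
  op=0xb532>>11=0x16 ⇒ cmpi (RI)
  [10:9] rd=2 = r2
  [8:0] imm=306 = $306

$306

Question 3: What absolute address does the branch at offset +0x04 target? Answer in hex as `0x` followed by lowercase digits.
0xcb36

[04] 07 fc → 0x07fc
  top 5b → 0x0 → bl [J]
  imm: (w>>0)&0x7ff=0x7fc (s11→-4) → $-4
  target = base 0xcb34 + off 0x04 + 2 + imm -4 = 0xcb36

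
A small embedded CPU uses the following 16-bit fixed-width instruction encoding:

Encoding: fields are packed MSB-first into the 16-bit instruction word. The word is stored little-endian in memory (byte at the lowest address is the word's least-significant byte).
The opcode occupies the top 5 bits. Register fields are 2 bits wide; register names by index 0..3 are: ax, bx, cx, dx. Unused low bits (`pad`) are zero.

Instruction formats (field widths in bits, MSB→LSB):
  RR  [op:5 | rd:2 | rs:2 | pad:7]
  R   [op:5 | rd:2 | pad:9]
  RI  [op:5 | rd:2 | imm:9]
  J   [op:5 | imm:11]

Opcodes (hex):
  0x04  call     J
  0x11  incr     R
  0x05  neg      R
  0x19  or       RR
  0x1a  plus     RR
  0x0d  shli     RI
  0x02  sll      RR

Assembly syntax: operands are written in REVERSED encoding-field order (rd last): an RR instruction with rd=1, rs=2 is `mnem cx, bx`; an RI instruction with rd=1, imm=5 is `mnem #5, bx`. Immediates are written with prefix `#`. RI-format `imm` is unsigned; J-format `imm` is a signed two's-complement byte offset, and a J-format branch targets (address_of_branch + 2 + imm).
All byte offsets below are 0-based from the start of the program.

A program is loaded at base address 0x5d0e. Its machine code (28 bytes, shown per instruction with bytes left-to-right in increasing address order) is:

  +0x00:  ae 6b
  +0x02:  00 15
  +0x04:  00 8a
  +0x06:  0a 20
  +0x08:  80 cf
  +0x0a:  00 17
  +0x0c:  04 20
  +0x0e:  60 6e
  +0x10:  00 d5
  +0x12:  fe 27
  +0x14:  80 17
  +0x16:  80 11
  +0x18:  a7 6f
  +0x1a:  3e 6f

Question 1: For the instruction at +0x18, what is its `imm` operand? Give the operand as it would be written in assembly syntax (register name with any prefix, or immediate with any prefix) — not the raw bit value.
#423

@+18  little-endian(a7 6f) = 0x6fa7
  top 5b → 0xd → shli [RI]
  [10:9] rd=3 = dx
  [8:0] imm=423 = #423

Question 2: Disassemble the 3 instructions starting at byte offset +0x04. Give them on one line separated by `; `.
[04] 00 8a → 0x8a00
  op=0x8a00>>11=0x11 ⇒ incr (R)
  [10:9] rd=1 = bx
[06] 0a 20 → 0x200a
  op=0x200a>>11=0x4 ⇒ call (J)
  [10:0] imm=10 = #10
[08] 80 cf → 0xcf80
  op=0xcf80>>11=0x19 ⇒ or (RR)
  [10:9] rd=3 = dx
  [8:7] rs=3 = dx

incr bx; call #10; or dx, dx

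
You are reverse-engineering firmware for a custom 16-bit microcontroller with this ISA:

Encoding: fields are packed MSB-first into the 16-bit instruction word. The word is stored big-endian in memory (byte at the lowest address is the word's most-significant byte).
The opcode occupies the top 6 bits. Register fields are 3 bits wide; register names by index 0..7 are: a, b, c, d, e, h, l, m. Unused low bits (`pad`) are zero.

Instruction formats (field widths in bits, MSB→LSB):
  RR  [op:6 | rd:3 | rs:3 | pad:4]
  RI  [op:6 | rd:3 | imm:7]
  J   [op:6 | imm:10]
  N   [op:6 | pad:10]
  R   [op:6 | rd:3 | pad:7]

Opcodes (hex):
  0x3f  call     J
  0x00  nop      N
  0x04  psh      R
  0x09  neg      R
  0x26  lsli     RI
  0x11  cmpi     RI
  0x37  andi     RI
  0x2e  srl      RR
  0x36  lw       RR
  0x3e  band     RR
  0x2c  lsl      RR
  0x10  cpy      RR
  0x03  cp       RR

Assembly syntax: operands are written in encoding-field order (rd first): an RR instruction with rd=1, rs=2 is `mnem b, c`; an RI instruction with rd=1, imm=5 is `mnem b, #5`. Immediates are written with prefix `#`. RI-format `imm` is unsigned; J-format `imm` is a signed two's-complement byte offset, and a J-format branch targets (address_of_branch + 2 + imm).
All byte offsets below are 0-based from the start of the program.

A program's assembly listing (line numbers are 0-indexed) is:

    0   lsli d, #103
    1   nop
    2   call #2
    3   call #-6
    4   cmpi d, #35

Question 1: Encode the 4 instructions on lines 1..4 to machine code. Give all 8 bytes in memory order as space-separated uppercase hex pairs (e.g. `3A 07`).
00 00 FC 02 FF FA 45 A3

line 1 (nop): pack op=0x0:6|pad=0:10 = 0x0000; big→ 00 00
line 2 (call): pack op=0x3f:6|imm=2:10 = 0xfc02; big→ fc 02
line 3 (call): pack op=0x3f:6|imm=-6:10 = 0xfffa; big→ ff fa
line 4 (cmpi): pack op=0x11:6|rd=3:3|imm=35:7 = 0x45a3; big→ 45 a3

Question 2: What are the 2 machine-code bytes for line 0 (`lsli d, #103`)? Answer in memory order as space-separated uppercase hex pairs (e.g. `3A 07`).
99 E7

line 0 (lsli): pack op=0x26:6|rd=3:3|imm=103:7 = 0x99e7; big→ 99 e7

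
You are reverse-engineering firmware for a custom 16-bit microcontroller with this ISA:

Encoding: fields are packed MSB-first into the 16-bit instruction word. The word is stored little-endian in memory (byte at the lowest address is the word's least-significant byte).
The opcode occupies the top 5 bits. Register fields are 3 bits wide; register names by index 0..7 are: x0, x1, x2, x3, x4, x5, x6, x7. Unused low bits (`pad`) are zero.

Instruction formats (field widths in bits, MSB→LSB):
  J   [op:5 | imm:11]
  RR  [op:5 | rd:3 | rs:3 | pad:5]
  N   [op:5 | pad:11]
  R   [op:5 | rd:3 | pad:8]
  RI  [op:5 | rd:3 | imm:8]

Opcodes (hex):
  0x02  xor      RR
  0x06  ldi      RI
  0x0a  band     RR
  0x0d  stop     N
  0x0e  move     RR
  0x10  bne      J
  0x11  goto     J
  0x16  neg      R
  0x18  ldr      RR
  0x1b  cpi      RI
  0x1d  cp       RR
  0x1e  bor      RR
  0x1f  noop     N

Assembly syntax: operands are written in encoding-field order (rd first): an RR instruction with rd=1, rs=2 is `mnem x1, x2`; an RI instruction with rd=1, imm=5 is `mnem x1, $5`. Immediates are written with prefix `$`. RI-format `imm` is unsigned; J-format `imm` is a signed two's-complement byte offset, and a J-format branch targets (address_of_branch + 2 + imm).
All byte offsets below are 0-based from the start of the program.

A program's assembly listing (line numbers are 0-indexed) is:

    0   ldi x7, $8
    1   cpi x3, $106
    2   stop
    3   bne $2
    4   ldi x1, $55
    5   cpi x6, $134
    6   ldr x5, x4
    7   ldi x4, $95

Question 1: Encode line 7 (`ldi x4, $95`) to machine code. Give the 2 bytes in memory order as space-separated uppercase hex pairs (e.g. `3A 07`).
5F 34

7. ldi fields op=0x6:5|rd=4:3|imm=95:8 → word 345fh → 5f 34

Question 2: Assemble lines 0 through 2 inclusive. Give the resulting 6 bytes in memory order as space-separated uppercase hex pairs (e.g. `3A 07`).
08 37 6A DB 00 68

L0: ldi op=0x6:5|rd=7:3|imm=8:8 ⇒ 0x3708 ⇒ little 08 37
L1: cpi op=0x1b:5|rd=3:3|imm=106:8 ⇒ 0xdb6a ⇒ little 6a db
L2: stop op=0xd:5|pad=0:11 ⇒ 0x6800 ⇒ little 00 68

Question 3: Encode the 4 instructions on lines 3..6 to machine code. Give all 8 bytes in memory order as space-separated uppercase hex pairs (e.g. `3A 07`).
02 80 37 31 86 DE 80 C5

3. bne fields op=0x10:5|imm=2:11 → word 8002h → 02 80
4. ldi fields op=0x6:5|rd=1:3|imm=55:8 → word 3137h → 37 31
5. cpi fields op=0x1b:5|rd=6:3|imm=134:8 → word de86h → 86 de
6. ldr fields op=0x18:5|rd=5:3|rs=4:3|pad=0:5 → word c580h → 80 c5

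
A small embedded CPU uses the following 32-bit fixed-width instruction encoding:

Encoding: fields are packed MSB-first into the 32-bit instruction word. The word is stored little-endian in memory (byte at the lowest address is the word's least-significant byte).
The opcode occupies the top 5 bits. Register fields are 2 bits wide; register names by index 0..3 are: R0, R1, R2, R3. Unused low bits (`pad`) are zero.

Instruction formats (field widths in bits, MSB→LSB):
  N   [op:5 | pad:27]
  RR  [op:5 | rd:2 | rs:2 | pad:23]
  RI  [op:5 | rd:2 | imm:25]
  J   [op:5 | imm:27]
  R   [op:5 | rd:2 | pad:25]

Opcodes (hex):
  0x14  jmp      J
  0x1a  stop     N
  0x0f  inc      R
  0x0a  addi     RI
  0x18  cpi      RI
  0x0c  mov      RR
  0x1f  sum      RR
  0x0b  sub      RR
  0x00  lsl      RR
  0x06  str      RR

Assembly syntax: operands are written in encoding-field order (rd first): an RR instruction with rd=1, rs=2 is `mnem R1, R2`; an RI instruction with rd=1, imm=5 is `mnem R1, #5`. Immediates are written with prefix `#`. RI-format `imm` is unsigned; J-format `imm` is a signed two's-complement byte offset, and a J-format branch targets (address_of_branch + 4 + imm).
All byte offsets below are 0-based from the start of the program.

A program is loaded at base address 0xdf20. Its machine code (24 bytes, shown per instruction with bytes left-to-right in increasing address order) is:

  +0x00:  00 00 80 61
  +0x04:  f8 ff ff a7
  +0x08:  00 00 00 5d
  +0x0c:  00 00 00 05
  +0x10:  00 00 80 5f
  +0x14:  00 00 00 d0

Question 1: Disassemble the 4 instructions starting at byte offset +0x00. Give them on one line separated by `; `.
@+00  little-endian(00 00 80 61) = 0x61800000
  opcode bits[31:27]=0xc: mov/RR
  rd@[26:25]=0x0 ⇒ R0
  rs@[24:23]=0x3 ⇒ R3
@+04  little-endian(f8 ff ff a7) = 0xa7fffff8
  opcode bits[31:27]=0x14: jmp/J
  imm@[26:0]=0x7fffff8 (s27→-8) ⇒ #-8
@+08  little-endian(00 00 00 5d) = 0x5d000000
  opcode bits[31:27]=0xb: sub/RR
  rd@[26:25]=0x2 ⇒ R2
  rs@[24:23]=0x2 ⇒ R2
@+0c  little-endian(00 00 00 05) = 0x05000000
  opcode bits[31:27]=0x0: lsl/RR
  rd@[26:25]=0x2 ⇒ R2
  rs@[24:23]=0x2 ⇒ R2

mov R0, R3; jmp #-8; sub R2, R2; lsl R2, R2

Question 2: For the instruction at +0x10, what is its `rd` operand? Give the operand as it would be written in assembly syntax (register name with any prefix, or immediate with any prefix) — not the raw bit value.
R3

+0x10: 00 00 80 5f ⇒ word 0x5f800000 (little)
  opcode bits[31:27]=0xb: sub/RR
  rd@[26:25]=0x3 ⇒ R3
  rs@[24:23]=0x3 ⇒ R3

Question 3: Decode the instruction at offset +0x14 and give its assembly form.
stop

[14] 00 00 00 d0 → 0xd0000000
  top 5b → 0x1a → stop [N]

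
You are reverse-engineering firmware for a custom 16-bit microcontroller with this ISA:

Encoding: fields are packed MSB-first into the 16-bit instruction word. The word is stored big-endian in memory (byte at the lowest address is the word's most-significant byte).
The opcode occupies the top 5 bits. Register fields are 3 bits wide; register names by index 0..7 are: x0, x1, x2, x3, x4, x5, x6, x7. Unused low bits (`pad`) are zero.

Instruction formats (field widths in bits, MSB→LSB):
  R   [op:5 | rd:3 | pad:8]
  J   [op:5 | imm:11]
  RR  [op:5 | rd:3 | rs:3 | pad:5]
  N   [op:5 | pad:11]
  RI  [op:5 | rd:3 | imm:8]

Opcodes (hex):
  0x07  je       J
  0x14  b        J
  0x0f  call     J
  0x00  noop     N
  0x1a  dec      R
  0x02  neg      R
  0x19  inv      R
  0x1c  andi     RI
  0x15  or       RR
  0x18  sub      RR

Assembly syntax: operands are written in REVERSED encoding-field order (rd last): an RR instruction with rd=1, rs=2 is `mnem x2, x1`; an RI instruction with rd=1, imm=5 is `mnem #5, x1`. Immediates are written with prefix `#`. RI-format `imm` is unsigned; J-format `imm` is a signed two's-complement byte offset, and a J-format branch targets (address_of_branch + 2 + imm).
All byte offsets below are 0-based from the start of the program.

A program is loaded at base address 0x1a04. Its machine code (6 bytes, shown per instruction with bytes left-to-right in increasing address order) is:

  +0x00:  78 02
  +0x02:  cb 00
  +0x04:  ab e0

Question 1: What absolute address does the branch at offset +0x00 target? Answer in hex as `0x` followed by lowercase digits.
+0x00: 78 02 ⇒ word 0x7802 (big)
  op=0x7802>>11=0xf ⇒ call (J)
  imm: (w>>0)&0x7ff=0x2 → #2
  target = base 0x1a04 + off 0x00 + 2 + imm 2 = 0x1a08

0x1a08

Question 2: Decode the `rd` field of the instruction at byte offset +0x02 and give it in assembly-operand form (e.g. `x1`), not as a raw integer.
[02] cb 00 → 0xcb00
  top 5b → 0x19 → inv [R]
  rd: (w>>8)&0x7=0x3 → x3

x3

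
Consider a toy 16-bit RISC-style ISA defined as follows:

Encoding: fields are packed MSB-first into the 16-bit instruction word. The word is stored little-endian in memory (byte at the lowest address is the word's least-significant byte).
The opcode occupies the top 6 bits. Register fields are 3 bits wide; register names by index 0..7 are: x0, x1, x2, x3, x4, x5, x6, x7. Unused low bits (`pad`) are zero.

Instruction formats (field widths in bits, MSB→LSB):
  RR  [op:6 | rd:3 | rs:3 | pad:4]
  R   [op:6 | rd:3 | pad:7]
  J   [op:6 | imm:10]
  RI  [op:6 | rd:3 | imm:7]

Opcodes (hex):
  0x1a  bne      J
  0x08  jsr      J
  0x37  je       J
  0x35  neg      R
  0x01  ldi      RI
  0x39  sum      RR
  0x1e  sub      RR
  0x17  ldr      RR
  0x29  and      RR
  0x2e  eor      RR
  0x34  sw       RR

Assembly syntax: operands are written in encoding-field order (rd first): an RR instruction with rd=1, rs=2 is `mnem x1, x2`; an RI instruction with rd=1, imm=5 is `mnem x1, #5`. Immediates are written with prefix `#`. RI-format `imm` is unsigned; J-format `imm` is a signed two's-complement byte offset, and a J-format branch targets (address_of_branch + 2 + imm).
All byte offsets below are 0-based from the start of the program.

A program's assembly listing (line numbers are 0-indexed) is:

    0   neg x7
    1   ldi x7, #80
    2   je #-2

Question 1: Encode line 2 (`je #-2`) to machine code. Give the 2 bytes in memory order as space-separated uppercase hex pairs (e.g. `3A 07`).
2. je fields op=0x37:6|imm=-2:10 → word dffeh → fe df

FE DF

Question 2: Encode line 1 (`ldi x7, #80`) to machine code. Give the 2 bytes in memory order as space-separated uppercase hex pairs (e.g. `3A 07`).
1. ldi fields op=0x1:6|rd=7:3|imm=80:7 → word 07d0h → d0 07

D0 07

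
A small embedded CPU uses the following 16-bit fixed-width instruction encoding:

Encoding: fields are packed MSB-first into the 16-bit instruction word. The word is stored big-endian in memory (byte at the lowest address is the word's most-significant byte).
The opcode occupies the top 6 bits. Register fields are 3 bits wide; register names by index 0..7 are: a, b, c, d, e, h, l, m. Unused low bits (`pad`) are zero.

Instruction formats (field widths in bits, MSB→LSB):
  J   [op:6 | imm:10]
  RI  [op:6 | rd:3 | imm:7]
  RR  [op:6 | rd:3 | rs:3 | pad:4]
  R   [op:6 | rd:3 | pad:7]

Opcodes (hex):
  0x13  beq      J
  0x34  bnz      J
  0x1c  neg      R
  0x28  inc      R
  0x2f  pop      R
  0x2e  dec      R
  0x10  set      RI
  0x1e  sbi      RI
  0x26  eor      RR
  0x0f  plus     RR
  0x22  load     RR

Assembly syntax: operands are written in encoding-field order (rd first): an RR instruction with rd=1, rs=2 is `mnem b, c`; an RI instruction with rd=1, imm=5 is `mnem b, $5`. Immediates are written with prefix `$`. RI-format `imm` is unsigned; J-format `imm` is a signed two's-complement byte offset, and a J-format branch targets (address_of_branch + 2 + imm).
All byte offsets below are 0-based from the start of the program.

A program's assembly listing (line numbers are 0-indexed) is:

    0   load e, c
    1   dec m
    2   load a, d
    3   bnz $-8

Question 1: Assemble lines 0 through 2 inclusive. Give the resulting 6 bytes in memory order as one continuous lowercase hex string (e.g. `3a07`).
8a20bb808830

line 0 (load): pack op=0x22:6|rd=4:3|rs=2:3|pad=0:4 = 0x8a20; big→ 8a 20
line 1 (dec): pack op=0x2e:6|rd=7:3|pad=0:7 = 0xbb80; big→ bb 80
line 2 (load): pack op=0x22:6|rd=0:3|rs=3:3|pad=0:4 = 0x8830; big→ 88 30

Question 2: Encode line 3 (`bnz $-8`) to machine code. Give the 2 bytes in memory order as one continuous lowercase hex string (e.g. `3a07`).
L3: bnz op=0x34:6|imm=-8:10 ⇒ 0xd3f8 ⇒ big d3 f8

d3f8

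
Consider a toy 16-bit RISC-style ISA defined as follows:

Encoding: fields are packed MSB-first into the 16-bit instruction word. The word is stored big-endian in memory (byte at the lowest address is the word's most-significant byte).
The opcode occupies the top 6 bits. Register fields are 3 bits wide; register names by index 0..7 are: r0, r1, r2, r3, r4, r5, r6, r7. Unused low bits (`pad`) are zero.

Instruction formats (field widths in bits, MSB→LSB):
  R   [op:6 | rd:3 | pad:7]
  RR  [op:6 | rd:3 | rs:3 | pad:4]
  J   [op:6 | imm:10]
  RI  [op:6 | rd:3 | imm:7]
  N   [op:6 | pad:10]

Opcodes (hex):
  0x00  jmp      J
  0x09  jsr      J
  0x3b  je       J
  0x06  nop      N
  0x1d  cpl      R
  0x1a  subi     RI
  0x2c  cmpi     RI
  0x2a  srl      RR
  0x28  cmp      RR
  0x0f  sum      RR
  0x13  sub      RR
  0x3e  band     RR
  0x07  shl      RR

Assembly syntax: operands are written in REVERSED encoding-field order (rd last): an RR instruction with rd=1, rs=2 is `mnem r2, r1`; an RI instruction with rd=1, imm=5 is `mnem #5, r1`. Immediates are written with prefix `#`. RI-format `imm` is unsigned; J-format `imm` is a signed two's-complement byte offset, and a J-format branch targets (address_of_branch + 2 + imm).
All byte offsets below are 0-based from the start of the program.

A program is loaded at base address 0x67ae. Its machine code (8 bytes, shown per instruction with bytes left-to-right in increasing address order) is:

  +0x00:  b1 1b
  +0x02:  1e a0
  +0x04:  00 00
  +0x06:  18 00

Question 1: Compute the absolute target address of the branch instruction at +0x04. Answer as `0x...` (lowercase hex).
0x67b4

@+04  big-endian(00 00) = 0x0000
  op=0x0000>>10=0x0 ⇒ jmp (J)
  imm: (w>>0)&0x3ff=0x0 → #0
  target = base 0x67ae + off 0x04 + 2 + imm 0 = 0x67b4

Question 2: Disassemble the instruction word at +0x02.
+0x02: 1e a0 ⇒ word 0x1ea0 (big)
  op=0x1ea0>>10=0x7 ⇒ shl (RR)
  rd: (w>>7)&0x7=0x5 → r5
  rs: (w>>4)&0x7=0x2 → r2

shl r2, r5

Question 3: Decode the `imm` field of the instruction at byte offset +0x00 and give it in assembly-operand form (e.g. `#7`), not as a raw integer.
#27

[00] b1 1b → 0xb11b
  top 6b → 0x2c → cmpi [RI]
  rd: (w>>7)&0x7=0x2 → r2
  imm: (w>>0)&0x7f=0x1b → #27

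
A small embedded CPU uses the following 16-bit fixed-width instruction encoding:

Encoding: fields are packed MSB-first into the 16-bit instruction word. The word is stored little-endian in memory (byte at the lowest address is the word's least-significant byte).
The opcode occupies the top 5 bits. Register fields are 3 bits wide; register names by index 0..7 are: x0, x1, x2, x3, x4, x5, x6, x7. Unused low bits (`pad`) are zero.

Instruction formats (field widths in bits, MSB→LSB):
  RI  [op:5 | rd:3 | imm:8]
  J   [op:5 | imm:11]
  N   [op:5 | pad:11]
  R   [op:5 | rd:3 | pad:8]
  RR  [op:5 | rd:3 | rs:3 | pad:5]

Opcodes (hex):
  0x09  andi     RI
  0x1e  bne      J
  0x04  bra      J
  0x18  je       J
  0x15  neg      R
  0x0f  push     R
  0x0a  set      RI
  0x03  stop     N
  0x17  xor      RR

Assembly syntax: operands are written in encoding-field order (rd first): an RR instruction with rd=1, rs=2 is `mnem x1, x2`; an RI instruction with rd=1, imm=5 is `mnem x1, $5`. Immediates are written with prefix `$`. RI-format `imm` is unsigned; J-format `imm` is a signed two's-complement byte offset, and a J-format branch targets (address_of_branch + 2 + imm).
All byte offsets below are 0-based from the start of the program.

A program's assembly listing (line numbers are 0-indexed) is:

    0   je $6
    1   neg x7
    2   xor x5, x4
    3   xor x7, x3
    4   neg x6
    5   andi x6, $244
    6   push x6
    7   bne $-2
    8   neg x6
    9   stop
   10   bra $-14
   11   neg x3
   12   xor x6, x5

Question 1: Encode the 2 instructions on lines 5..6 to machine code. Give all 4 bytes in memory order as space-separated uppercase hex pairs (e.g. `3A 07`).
F4 4E 00 7E

L5: andi op=0x9:5|rd=6:3|imm=244:8 ⇒ 0x4ef4 ⇒ little f4 4e
L6: push op=0xf:5|rd=6:3|pad=0:8 ⇒ 0x7e00 ⇒ little 00 7e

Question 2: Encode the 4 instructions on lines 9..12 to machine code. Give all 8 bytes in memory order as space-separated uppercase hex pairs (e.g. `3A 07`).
00 18 F2 27 00 AB A0 BE

9. stop fields op=0x3:5|pad=0:11 → word 1800h → 00 18
10. bra fields op=0x4:5|imm=-14:11 → word 27f2h → f2 27
11. neg fields op=0x15:5|rd=3:3|pad=0:8 → word ab00h → 00 ab
12. xor fields op=0x17:5|rd=6:3|rs=5:3|pad=0:5 → word bea0h → a0 be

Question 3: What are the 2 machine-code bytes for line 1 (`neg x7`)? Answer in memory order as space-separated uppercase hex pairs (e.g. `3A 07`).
00 AF

L1: neg op=0x15:5|rd=7:3|pad=0:8 ⇒ 0xaf00 ⇒ little 00 af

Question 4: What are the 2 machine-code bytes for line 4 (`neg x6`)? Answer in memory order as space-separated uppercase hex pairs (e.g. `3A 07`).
line 4 (neg): pack op=0x15:5|rd=6:3|pad=0:8 = 0xae00; little→ 00 ae

00 AE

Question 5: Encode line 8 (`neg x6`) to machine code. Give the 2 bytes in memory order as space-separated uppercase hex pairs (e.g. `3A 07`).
00 AE

line 8 (neg): pack op=0x15:5|rd=6:3|pad=0:8 = 0xae00; little→ 00 ae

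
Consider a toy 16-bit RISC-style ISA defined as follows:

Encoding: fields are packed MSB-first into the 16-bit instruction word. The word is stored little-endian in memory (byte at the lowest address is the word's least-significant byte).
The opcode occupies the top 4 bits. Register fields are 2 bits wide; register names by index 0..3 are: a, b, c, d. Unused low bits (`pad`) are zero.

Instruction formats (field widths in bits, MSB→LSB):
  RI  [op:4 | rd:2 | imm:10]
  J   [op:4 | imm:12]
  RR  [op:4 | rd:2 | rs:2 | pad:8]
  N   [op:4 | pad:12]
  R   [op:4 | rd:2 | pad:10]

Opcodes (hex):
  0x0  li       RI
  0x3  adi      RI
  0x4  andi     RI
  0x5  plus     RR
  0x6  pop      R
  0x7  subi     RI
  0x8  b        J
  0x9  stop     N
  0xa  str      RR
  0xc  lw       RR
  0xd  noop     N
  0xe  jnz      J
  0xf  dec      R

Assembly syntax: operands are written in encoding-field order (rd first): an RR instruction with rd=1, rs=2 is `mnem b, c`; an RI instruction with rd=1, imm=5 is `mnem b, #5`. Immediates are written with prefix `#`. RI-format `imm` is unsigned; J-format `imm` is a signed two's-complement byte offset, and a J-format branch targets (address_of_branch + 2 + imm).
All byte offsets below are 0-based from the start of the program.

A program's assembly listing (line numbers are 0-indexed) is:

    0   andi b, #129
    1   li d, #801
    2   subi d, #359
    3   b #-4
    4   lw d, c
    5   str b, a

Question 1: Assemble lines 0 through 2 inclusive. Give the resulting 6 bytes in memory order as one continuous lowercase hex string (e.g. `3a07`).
line 0 (andi): pack op=0x4:4|rd=1:2|imm=129:10 = 0x4481; little→ 81 44
line 1 (li): pack op=0x0:4|rd=3:2|imm=801:10 = 0x0f21; little→ 21 0f
line 2 (subi): pack op=0x7:4|rd=3:2|imm=359:10 = 0x7d67; little→ 67 7d

8144210f677d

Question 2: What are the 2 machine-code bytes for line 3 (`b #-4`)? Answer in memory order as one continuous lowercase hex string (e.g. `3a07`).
3. b fields op=0x8:4|imm=-4:12 → word 8ffch → fc 8f

fc8f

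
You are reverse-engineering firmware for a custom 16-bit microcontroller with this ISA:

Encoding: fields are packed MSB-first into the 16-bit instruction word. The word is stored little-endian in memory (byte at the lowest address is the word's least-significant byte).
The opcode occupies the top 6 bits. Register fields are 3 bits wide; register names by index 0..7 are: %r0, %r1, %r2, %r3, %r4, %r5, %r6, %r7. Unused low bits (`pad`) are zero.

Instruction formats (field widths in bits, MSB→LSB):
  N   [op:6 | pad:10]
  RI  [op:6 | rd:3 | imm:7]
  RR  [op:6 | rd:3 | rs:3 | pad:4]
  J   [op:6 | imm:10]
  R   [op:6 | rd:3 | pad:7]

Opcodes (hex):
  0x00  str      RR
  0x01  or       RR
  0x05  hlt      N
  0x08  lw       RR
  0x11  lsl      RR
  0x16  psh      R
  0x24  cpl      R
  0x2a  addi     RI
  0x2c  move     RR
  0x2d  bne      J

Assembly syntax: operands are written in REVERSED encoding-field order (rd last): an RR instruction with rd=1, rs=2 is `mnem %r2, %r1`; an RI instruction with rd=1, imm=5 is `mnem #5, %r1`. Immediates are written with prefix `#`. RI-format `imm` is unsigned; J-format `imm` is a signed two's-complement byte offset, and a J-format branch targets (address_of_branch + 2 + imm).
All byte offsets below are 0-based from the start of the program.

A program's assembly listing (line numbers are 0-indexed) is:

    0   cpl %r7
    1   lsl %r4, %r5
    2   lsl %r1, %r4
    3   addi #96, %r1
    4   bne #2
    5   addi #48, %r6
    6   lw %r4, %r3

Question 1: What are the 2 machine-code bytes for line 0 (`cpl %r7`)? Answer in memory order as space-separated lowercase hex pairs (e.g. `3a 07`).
80 93

line 0 (cpl): pack op=0x24:6|rd=7:3|pad=0:7 = 0x9380; little→ 80 93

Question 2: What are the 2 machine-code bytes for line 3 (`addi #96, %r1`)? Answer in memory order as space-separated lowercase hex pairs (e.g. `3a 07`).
L3: addi op=0x2a:6|rd=1:3|imm=96:7 ⇒ 0xa8e0 ⇒ little e0 a8

e0 a8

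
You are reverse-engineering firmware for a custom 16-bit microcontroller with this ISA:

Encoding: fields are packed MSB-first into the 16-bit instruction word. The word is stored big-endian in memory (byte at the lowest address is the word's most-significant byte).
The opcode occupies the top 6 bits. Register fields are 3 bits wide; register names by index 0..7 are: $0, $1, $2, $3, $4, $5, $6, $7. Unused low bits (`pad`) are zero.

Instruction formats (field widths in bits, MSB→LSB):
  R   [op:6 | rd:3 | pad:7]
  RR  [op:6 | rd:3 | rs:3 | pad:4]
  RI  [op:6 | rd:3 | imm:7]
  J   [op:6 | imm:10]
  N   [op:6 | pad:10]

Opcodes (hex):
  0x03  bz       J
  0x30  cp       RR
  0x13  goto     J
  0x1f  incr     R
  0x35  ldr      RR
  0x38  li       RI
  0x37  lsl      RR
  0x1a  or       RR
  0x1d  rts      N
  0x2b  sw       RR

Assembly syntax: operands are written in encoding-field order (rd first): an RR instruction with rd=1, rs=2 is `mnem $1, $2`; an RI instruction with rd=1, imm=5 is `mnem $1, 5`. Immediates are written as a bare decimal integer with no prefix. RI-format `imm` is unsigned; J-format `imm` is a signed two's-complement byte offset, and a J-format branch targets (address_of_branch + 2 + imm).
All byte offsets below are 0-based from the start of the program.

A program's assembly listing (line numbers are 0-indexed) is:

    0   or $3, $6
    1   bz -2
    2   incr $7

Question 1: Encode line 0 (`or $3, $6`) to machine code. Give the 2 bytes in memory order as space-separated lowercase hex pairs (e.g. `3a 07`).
69 e0

L0: or op=0x1a:6|rd=3:3|rs=6:3|pad=0:4 ⇒ 0x69e0 ⇒ big 69 e0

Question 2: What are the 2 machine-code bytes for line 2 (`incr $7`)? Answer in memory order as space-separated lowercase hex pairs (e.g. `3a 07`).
line 2 (incr): pack op=0x1f:6|rd=7:3|pad=0:7 = 0x7f80; big→ 7f 80

7f 80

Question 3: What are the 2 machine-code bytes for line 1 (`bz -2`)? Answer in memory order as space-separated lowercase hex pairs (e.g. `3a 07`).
0f fe

L1: bz op=0x3:6|imm=-2:10 ⇒ 0x0ffe ⇒ big 0f fe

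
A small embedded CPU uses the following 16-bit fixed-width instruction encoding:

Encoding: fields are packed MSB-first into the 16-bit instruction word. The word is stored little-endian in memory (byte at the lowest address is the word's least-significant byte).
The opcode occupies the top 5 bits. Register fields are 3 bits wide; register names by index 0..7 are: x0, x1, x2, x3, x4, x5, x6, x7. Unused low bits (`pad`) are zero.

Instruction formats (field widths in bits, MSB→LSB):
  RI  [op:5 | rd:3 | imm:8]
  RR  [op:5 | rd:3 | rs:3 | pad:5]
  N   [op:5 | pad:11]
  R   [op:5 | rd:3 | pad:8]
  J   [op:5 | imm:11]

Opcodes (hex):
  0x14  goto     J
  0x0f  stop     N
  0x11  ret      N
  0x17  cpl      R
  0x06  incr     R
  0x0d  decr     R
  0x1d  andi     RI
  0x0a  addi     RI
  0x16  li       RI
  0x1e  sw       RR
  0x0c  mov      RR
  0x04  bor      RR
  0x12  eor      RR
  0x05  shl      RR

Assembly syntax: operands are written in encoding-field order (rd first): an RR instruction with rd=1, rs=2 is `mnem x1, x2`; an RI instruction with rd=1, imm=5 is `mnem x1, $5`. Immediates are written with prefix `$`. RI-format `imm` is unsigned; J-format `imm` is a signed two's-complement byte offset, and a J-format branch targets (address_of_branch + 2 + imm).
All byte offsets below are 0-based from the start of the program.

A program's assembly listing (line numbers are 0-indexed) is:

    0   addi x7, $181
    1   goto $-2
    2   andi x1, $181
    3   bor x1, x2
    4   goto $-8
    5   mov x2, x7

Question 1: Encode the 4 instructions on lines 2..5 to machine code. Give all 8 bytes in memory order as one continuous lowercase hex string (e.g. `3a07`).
b5e94021f8a7e062

line 2 (andi): pack op=0x1d:5|rd=1:3|imm=181:8 = 0xe9b5; little→ b5 e9
line 3 (bor): pack op=0x4:5|rd=1:3|rs=2:3|pad=0:5 = 0x2140; little→ 40 21
line 4 (goto): pack op=0x14:5|imm=-8:11 = 0xa7f8; little→ f8 a7
line 5 (mov): pack op=0xc:5|rd=2:3|rs=7:3|pad=0:5 = 0x62e0; little→ e0 62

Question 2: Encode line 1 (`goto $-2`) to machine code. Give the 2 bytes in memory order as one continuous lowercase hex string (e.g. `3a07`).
line 1 (goto): pack op=0x14:5|imm=-2:11 = 0xa7fe; little→ fe a7

fea7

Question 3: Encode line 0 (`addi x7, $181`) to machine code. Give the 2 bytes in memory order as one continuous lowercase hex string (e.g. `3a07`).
b557

0. addi fields op=0xa:5|rd=7:3|imm=181:8 → word 57b5h → b5 57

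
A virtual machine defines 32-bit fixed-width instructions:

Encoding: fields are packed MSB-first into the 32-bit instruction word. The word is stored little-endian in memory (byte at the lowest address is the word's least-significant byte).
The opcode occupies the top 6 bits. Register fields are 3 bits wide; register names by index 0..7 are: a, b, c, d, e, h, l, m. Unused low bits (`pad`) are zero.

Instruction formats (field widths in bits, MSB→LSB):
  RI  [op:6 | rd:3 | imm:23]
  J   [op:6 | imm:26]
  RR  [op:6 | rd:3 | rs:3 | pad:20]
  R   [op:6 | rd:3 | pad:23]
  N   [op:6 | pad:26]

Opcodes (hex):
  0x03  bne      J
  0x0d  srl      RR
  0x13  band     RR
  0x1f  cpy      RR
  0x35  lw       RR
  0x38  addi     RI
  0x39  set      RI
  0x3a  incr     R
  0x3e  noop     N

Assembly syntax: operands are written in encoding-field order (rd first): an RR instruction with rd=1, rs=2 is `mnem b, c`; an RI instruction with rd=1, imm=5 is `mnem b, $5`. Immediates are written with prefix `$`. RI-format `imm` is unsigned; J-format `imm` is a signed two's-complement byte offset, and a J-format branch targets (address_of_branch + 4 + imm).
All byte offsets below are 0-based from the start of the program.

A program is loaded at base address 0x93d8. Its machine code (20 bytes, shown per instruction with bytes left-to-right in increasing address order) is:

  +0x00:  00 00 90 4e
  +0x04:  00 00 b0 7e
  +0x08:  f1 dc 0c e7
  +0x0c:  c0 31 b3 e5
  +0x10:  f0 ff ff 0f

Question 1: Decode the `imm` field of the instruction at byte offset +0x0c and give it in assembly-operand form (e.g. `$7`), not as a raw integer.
$3355072

@+0c  little-endian(c0 31 b3 e5) = 0xe5b331c0
  top 6b → 0x39 → set [RI]
  [25:23] rd=3 = d
  [22:0] imm=3355072 = $3355072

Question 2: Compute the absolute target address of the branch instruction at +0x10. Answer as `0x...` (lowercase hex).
0x93dc

+0x10: f0 ff ff 0f ⇒ word 0x0ffffff0 (little)
  top 6b → 0x3 → bne [J]
  imm@[25:0]=0x3fffff0 (s26→-16) ⇒ $-16
  target = base 0x93d8 + off 0x10 + 4 + imm -16 = 0x93dc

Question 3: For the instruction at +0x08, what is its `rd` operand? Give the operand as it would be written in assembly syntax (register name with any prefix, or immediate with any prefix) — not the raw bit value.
l

off 0x08: read f1 dc 0c e7 as little → 0xe70cdcf1
  op=0xe70cdcf1>>26=0x39 ⇒ set (RI)
  [25:23] rd=6 = l
  [22:0] imm=842993 = $842993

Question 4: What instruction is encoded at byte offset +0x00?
off 0x00: read 00 00 90 4e as little → 0x4e900000
  top 6b → 0x13 → band [RR]
  rd@[25:23]=0x5 ⇒ h
  rs@[22:20]=0x1 ⇒ b

band h, b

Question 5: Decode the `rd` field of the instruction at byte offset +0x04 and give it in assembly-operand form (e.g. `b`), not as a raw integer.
@+04  little-endian(00 00 b0 7e) = 0x7eb00000
  opcode bits[31:26]=0x1f: cpy/RR
  rd: (w>>23)&0x7=0x5 → h
  rs: (w>>20)&0x7=0x3 → d

h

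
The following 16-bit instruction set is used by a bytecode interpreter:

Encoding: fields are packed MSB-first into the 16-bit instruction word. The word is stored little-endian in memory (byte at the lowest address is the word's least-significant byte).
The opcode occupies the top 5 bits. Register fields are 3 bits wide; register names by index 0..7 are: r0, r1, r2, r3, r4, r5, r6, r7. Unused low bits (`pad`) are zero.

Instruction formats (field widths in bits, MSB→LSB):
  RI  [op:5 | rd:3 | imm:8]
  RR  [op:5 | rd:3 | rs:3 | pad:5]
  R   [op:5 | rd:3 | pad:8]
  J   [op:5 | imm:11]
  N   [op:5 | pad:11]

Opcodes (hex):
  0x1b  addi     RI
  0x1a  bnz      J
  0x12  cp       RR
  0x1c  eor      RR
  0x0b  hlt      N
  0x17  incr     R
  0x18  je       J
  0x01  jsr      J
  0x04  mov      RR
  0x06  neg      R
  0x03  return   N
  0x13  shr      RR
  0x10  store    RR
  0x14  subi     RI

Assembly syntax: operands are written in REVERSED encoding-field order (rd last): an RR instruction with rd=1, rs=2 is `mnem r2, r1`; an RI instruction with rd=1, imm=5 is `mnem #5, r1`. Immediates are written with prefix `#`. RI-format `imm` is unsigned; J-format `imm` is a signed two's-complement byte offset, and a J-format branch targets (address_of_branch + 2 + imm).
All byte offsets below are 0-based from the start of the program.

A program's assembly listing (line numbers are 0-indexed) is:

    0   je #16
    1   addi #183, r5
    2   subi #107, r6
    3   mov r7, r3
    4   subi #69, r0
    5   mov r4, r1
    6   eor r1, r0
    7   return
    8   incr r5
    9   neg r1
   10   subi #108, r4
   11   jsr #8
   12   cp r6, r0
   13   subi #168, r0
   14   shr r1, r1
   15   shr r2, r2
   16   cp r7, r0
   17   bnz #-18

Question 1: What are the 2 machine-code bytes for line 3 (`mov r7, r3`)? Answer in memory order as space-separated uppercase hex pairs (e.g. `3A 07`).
E0 23

L3: mov op=0x4:5|rd=3:3|rs=7:3|pad=0:5 ⇒ 0x23e0 ⇒ little e0 23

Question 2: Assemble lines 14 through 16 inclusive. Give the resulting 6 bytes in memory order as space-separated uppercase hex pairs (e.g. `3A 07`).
20 99 40 9A E0 90

line 14 (shr): pack op=0x13:5|rd=1:3|rs=1:3|pad=0:5 = 0x9920; little→ 20 99
line 15 (shr): pack op=0x13:5|rd=2:3|rs=2:3|pad=0:5 = 0x9a40; little→ 40 9a
line 16 (cp): pack op=0x12:5|rd=0:3|rs=7:3|pad=0:5 = 0x90e0; little→ e0 90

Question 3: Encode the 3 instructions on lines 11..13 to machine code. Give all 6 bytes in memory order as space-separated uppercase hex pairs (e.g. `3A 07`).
08 08 C0 90 A8 A0

L11: jsr op=0x1:5|imm=8:11 ⇒ 0x0808 ⇒ little 08 08
L12: cp op=0x12:5|rd=0:3|rs=6:3|pad=0:5 ⇒ 0x90c0 ⇒ little c0 90
L13: subi op=0x14:5|rd=0:3|imm=168:8 ⇒ 0xa0a8 ⇒ little a8 a0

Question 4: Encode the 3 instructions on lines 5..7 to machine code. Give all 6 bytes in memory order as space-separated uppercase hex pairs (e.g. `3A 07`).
line 5 (mov): pack op=0x4:5|rd=1:3|rs=4:3|pad=0:5 = 0x2180; little→ 80 21
line 6 (eor): pack op=0x1c:5|rd=0:3|rs=1:3|pad=0:5 = 0xe020; little→ 20 e0
line 7 (return): pack op=0x3:5|pad=0:11 = 0x1800; little→ 00 18

80 21 20 E0 00 18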